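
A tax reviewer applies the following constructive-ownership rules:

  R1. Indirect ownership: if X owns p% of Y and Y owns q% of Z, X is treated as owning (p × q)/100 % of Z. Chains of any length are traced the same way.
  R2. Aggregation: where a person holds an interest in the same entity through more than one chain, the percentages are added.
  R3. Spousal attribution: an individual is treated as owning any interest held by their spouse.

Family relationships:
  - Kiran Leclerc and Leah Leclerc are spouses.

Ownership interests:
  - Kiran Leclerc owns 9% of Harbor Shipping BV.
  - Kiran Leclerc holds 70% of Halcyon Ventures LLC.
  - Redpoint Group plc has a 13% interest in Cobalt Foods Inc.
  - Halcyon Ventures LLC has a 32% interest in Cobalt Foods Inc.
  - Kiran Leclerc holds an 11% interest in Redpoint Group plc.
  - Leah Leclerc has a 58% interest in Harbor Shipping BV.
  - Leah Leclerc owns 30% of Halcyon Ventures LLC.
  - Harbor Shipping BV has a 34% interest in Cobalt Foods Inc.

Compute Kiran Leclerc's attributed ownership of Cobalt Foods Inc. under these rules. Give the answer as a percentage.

By spousal attribution (R3), Kiran Leclerc is treated as also owning Leah Leclerc's interest in Halcyon Ventures LLC, giving 70% + 30% = 100%.
By spousal attribution (R3), Kiran Leclerc is treated as also owning Leah Leclerc's interest in Harbor Shipping BV, giving 9% + 58% = 67%.
Chain via Halcyon Ventures LLC (R1): 100% × 32% = 32% of Cobalt Foods Inc.
Chain via Harbor Shipping BV (R1): 67% × 34% = 22.78% of Cobalt Foods Inc.
Chain via Redpoint Group plc (R1): 11% × 13% = 1.43% of Cobalt Foods Inc.
Aggregating (R2): 32% + 22.78% + 1.43% = 56.21%.

56.21%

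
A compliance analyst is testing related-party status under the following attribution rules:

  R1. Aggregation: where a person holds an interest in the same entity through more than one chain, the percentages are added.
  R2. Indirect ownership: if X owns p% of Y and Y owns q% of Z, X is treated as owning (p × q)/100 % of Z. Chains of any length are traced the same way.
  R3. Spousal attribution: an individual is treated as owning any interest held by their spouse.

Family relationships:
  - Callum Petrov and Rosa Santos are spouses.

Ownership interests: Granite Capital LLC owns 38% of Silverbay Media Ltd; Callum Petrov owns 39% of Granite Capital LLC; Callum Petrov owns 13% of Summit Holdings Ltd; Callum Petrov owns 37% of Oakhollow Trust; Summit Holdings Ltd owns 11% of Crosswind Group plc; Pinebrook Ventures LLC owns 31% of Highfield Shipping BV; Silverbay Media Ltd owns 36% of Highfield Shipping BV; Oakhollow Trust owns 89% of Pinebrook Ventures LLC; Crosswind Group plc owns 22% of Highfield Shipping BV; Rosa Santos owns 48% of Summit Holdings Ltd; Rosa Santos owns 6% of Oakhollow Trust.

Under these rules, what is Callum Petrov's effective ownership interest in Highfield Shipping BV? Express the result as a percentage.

18.6751%

By spousal attribution (R3), Callum Petrov is treated as also owning Rosa Santos's interest in Summit Holdings Ltd, giving 13% + 48% = 61%.
By spousal attribution (R3), Callum Petrov is treated as also owning Rosa Santos's interest in Oakhollow Trust, giving 37% + 6% = 43%.
Chain via Summit Holdings Ltd → Crosswind Group plc (R2): 61% × 11% × 22% = 1.4762% of Highfield Shipping BV.
Chain via Oakhollow Trust → Pinebrook Ventures LLC (R2): 43% × 89% × 31% = 11.8637% of Highfield Shipping BV.
Chain via Granite Capital LLC → Silverbay Media Ltd (R2): 39% × 38% × 36% = 5.3352% of Highfield Shipping BV.
Aggregating (R1): 1.4762% + 11.8637% + 5.3352% = 18.6751%.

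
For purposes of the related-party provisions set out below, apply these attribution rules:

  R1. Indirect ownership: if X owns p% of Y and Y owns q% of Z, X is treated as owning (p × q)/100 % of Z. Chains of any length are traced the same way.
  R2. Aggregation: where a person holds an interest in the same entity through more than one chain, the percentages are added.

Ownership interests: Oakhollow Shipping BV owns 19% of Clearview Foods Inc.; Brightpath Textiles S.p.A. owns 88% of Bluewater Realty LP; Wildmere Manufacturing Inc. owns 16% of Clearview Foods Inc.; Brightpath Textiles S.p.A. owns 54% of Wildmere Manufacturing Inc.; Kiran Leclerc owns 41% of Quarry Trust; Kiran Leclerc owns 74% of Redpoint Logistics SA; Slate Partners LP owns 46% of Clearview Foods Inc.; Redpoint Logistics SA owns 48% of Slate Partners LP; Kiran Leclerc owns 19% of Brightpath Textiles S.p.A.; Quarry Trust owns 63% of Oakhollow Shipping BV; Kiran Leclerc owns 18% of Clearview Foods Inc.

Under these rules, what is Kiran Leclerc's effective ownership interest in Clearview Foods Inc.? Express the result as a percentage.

Chain via Brightpath Textiles S.p.A. → Wildmere Manufacturing Inc. (R1): 19% × 54% × 16% = 1.6416% of Clearview Foods Inc.
Chain via Quarry Trust → Oakhollow Shipping BV (R1): 41% × 63% × 19% = 4.9077% of Clearview Foods Inc.
Chain via Redpoint Logistics SA → Slate Partners LP (R1): 74% × 48% × 46% = 16.3392% of Clearview Foods Inc.
Direct interest in Clearview Foods Inc: 18%.
Aggregating (R2): 1.6416% + 4.9077% + 16.3392% + 18% = 40.8885%.

40.8885%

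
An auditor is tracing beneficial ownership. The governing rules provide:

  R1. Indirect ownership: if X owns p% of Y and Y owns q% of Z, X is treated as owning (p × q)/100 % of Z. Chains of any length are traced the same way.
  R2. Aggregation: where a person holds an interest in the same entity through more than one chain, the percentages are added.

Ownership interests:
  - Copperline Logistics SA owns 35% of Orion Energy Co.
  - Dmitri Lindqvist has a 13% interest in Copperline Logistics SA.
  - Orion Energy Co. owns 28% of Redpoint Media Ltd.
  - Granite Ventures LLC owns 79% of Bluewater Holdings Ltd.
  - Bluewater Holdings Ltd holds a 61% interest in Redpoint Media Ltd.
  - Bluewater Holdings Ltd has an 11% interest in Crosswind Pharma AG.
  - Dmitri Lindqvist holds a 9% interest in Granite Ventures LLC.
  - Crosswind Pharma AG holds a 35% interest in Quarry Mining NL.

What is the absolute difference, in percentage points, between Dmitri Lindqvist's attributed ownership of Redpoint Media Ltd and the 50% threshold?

44.3889

Chain via Granite Ventures LLC → Bluewater Holdings Ltd (R1): 9% × 79% × 61% = 4.3371% of Redpoint Media Ltd.
Chain via Copperline Logistics SA → Orion Energy Co. (R1): 13% × 35% × 28% = 1.274% of Redpoint Media Ltd.
Aggregating (R2): 4.3371% + 1.274% = 5.6111%.
5.6111% falls short of the 50% threshold by 44.3889 percentage points.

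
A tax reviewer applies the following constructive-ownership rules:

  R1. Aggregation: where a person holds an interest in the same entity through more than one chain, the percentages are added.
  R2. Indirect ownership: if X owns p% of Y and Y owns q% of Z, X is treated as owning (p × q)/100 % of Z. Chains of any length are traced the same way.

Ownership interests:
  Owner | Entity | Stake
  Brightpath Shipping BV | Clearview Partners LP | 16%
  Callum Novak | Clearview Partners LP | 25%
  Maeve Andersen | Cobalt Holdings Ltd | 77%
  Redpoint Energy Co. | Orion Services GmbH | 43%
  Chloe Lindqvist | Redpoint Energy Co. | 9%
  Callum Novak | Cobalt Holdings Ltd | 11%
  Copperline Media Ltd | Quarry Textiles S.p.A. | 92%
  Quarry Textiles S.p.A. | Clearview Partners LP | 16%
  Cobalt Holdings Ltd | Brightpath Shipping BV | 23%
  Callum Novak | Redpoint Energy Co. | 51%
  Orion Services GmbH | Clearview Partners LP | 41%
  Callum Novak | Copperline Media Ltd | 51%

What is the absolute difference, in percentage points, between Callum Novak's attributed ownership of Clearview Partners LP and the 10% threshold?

Chain via Copperline Media Ltd → Quarry Textiles S.p.A. (R2): 51% × 92% × 16% = 7.5072% of Clearview Partners LP.
Chain via Redpoint Energy Co. → Orion Services GmbH (R2): 51% × 43% × 41% = 8.9913% of Clearview Partners LP.
Chain via Cobalt Holdings Ltd → Brightpath Shipping BV (R2): 11% × 23% × 16% = 0.4048% of Clearview Partners LP.
Direct interest in Clearview Partners LP: 25%.
Aggregating (R1): 7.5072% + 8.9913% + 0.4048% + 25% = 41.9033%.
41.9033% exceeds the 10% threshold by 31.9033 percentage points.

31.9033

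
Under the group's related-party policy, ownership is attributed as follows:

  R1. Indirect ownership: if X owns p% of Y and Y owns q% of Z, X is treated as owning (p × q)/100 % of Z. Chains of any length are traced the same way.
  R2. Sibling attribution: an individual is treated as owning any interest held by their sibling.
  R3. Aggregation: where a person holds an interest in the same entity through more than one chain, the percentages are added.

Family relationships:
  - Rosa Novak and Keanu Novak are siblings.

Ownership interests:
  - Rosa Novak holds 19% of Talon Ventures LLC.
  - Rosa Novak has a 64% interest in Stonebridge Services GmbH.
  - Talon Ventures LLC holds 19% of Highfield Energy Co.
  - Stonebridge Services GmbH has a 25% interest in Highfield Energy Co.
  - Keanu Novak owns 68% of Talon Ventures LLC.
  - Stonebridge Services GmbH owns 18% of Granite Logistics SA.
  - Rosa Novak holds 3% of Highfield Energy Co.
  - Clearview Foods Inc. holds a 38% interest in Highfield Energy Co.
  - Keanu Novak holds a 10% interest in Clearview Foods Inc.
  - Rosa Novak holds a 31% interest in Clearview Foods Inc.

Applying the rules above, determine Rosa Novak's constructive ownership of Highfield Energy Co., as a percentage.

By sibling attribution (R2), Rosa Novak is treated as also owning Keanu Novak's interest in Clearview Foods Inc, giving 31% + 10% = 41%.
By sibling attribution (R2), Rosa Novak is treated as also owning Keanu Novak's interest in Talon Ventures LLC, giving 19% + 68% = 87%.
Chain via Stonebridge Services GmbH (R1): 64% × 25% = 16% of Highfield Energy Co.
Chain via Clearview Foods Inc. (R1): 41% × 38% = 15.58% of Highfield Energy Co.
Chain via Talon Ventures LLC (R1): 87% × 19% = 16.53% of Highfield Energy Co.
Direct interest in Highfield Energy Co: 3%.
Aggregating (R3): 16% + 15.58% + 16.53% + 3% = 51.11%.

51.11%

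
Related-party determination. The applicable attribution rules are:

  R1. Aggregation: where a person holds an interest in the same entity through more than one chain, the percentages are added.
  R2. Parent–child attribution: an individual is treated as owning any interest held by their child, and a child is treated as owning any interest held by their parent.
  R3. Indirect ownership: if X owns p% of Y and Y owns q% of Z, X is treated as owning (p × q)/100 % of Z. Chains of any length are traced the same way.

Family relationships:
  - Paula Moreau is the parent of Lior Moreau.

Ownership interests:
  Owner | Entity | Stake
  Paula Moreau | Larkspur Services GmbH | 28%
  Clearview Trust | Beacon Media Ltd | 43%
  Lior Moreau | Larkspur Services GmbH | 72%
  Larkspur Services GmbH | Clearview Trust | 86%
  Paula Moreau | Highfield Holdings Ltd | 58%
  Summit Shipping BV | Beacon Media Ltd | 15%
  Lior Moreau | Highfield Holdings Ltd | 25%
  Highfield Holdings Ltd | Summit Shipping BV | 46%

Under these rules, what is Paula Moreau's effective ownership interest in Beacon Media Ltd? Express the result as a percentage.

By parent–child attribution (R2), Paula Moreau is treated as also owning Lior Moreau's interest in Highfield Holdings Ltd, giving 58% + 25% = 83%.
By parent–child attribution (R2), Paula Moreau is treated as also owning Lior Moreau's interest in Larkspur Services GmbH, giving 28% + 72% = 100%.
Chain via Highfield Holdings Ltd → Summit Shipping BV (R3): 83% × 46% × 15% = 5.727% of Beacon Media Ltd.
Chain via Larkspur Services GmbH → Clearview Trust (R3): 100% × 86% × 43% = 36.98% of Beacon Media Ltd.
Aggregating (R1): 5.727% + 36.98% = 42.707%.

42.707%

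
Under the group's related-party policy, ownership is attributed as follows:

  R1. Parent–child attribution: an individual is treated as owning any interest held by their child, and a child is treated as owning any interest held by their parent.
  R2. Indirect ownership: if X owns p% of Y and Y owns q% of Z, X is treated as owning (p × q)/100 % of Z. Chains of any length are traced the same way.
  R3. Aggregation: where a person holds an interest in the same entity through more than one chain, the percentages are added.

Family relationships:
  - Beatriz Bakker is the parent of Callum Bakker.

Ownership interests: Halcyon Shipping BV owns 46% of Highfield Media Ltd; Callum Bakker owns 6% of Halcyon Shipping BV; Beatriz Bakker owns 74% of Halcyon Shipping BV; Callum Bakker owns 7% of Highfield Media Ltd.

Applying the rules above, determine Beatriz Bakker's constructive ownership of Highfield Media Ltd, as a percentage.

43.8%

By parent–child attribution (R1), Beatriz Bakker is treated as also owning Callum Bakker's interest in Halcyon Shipping BV, giving 74% + 6% = 80%.
By parent–child attribution (R1), Beatriz Bakker is treated as owning Callum Bakker's 7% interest in Highfield Media Ltd.
Chain via Halcyon Shipping BV (R2): 80% × 46% = 36.8% of Highfield Media Ltd.
Direct interest in Highfield Media Ltd: 7%.
Aggregating (R3): 36.8% + 7% = 43.8%.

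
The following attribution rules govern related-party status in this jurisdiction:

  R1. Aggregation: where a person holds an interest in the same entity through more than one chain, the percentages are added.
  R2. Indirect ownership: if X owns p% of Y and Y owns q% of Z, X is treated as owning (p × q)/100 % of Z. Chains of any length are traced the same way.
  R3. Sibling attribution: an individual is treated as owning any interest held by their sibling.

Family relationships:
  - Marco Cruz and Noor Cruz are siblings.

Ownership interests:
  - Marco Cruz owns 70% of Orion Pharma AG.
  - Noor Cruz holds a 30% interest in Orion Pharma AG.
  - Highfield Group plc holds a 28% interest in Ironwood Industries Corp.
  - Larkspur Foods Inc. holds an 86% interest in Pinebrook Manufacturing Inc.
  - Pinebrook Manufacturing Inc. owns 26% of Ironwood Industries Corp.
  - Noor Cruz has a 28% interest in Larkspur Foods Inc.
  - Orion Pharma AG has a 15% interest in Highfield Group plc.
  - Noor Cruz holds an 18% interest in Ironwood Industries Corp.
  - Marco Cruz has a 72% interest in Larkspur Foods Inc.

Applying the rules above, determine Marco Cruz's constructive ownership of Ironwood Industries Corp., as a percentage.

By sibling attribution (R3), Marco Cruz is treated as also owning Noor Cruz's interest in Orion Pharma AG, giving 70% + 30% = 100%.
By sibling attribution (R3), Marco Cruz is treated as also owning Noor Cruz's interest in Larkspur Foods Inc, giving 72% + 28% = 100%.
By sibling attribution (R3), Marco Cruz is treated as owning Noor Cruz's 18% interest in Ironwood Industries Corp.
Chain via Orion Pharma AG → Highfield Group plc (R2): 100% × 15% × 28% = 4.2% of Ironwood Industries Corp.
Chain via Larkspur Foods Inc. → Pinebrook Manufacturing Inc. (R2): 100% × 86% × 26% = 22.36% of Ironwood Industries Corp.
Direct interest in Ironwood Industries Corp: 18%.
Aggregating (R1): 4.2% + 22.36% + 18% = 44.56%.

44.56%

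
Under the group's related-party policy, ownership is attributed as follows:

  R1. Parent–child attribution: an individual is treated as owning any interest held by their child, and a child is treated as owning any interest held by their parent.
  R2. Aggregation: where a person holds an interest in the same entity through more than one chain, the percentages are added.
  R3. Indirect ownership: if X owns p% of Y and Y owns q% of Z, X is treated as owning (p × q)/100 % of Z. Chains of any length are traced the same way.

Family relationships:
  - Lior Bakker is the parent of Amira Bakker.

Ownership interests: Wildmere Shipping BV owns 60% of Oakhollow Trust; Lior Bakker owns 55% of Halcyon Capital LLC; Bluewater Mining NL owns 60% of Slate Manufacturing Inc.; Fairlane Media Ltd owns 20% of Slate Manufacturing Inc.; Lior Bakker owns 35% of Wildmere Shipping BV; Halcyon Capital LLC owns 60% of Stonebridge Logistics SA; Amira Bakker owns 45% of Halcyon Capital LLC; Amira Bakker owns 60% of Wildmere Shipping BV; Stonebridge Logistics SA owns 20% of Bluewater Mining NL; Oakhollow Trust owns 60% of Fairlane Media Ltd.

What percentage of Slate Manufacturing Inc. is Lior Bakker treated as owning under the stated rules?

14.04%

By parent–child attribution (R1), Lior Bakker is treated as also owning Amira Bakker's interest in Wildmere Shipping BV, giving 35% + 60% = 95%.
By parent–child attribution (R1), Lior Bakker is treated as also owning Amira Bakker's interest in Halcyon Capital LLC, giving 55% + 45% = 100%.
Chain via Wildmere Shipping BV → Oakhollow Trust → Fairlane Media Ltd (R3): 95% × 60% × 60% × 20% = 6.84% of Slate Manufacturing Inc.
Chain via Halcyon Capital LLC → Stonebridge Logistics SA → Bluewater Mining NL (R3): 100% × 60% × 20% × 60% = 7.2% of Slate Manufacturing Inc.
Aggregating (R2): 6.84% + 7.2% = 14.04%.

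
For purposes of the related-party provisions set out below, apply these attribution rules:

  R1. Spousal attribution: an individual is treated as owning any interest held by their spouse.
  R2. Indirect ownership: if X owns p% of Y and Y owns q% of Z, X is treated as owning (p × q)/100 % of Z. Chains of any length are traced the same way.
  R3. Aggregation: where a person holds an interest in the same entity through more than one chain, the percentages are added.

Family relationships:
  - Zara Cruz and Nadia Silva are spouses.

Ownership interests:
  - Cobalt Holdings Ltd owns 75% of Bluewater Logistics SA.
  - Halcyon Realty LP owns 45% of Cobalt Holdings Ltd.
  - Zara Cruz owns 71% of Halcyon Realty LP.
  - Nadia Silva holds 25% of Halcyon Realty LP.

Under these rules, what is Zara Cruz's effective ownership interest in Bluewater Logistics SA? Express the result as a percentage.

By spousal attribution (R1), Zara Cruz is treated as also owning Nadia Silva's interest in Halcyon Realty LP, giving 71% + 25% = 96%.
Chain via Halcyon Realty LP → Cobalt Holdings Ltd (R2): 96% × 45% × 75% = 32.4% of Bluewater Logistics SA.

32.4%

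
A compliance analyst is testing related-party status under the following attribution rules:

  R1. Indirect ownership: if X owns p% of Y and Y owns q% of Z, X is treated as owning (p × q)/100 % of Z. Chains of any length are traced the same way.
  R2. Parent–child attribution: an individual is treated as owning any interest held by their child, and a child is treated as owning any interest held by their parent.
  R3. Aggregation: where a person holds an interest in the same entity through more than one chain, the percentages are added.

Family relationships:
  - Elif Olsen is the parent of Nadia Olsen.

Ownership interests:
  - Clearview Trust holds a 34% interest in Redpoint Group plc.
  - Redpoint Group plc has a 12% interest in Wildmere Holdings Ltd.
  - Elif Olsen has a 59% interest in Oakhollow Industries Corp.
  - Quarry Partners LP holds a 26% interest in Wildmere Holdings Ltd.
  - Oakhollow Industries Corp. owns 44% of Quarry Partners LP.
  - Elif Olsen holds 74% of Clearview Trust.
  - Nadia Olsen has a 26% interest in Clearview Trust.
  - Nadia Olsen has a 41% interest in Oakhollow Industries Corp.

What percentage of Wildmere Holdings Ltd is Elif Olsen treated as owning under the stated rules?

By parent–child attribution (R2), Elif Olsen is treated as also owning Nadia Olsen's interest in Clearview Trust, giving 74% + 26% = 100%.
By parent–child attribution (R2), Elif Olsen is treated as also owning Nadia Olsen's interest in Oakhollow Industries Corp, giving 59% + 41% = 100%.
Chain via Clearview Trust → Redpoint Group plc (R1): 100% × 34% × 12% = 4.08% of Wildmere Holdings Ltd.
Chain via Oakhollow Industries Corp. → Quarry Partners LP (R1): 100% × 44% × 26% = 11.44% of Wildmere Holdings Ltd.
Aggregating (R3): 4.08% + 11.44% = 15.52%.

15.52%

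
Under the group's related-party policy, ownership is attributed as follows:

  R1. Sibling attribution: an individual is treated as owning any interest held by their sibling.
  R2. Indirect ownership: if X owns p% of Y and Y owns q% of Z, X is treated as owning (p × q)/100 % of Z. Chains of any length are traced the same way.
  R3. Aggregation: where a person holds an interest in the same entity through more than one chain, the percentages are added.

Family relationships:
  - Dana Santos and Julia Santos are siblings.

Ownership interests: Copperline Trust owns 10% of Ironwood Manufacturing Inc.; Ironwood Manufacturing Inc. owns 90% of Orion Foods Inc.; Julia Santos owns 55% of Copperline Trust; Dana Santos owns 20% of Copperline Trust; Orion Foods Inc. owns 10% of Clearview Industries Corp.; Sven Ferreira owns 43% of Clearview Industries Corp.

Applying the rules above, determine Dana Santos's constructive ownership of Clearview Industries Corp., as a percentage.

By sibling attribution (R1), Dana Santos is treated as also owning Julia Santos's interest in Copperline Trust, giving 20% + 55% = 75%.
Chain via Copperline Trust → Ironwood Manufacturing Inc. → Orion Foods Inc. (R2): 75% × 10% × 90% × 10% = 0.675% of Clearview Industries Corp.

0.675%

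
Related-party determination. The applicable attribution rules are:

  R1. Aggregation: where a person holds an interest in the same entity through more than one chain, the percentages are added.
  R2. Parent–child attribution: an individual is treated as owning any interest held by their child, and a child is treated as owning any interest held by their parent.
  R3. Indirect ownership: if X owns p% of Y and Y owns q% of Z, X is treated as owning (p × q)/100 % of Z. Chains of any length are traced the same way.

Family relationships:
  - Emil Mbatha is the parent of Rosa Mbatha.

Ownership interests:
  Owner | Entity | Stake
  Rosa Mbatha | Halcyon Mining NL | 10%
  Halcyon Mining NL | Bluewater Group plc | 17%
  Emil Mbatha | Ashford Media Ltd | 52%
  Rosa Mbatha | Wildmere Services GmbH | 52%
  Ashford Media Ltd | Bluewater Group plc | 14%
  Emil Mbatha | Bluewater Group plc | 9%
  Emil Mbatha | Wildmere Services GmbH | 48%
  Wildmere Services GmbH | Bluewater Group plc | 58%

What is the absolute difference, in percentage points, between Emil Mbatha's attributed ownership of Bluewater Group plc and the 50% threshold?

By parent–child attribution (R2), Emil Mbatha is treated as also owning Rosa Mbatha's interest in Wildmere Services GmbH, giving 48% + 52% = 100%.
By parent–child attribution (R2), Emil Mbatha is treated as owning Rosa Mbatha's 10% interest in Halcyon Mining NL.
Chain via Wildmere Services GmbH (R3): 100% × 58% = 58% of Bluewater Group plc.
Chain via Ashford Media Ltd (R3): 52% × 14% = 7.28% of Bluewater Group plc.
Direct interest in Bluewater Group plc: 9%.
Chain via Halcyon Mining NL (R3): 10% × 17% = 1.7% of Bluewater Group plc.
Aggregating (R1): 58% + 7.28% + 9% + 1.7% = 75.98%.
75.98% exceeds the 50% threshold by 25.98 percentage points.

25.98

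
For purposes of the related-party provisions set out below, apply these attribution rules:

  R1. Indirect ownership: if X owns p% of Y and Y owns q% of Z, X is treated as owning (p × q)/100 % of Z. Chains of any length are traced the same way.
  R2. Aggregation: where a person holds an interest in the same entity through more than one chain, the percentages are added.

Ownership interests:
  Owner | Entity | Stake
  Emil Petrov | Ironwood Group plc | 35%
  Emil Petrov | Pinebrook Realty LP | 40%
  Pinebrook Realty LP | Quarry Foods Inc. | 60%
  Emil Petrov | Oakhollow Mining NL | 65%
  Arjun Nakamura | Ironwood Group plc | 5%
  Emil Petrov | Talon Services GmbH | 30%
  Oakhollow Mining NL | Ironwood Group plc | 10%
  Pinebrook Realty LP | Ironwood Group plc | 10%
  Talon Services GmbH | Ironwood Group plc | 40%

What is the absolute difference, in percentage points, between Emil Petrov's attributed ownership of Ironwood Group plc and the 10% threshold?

Chain via Pinebrook Realty LP (R1): 40% × 10% = 4% of Ironwood Group plc.
Chain via Oakhollow Mining NL (R1): 65% × 10% = 6.5% of Ironwood Group plc.
Chain via Talon Services GmbH (R1): 30% × 40% = 12% of Ironwood Group plc.
Direct interest in Ironwood Group plc: 35%.
Aggregating (R2): 4% + 6.5% + 12% + 35% = 57.5%.
57.5% exceeds the 10% threshold by 47.5 percentage points.

47.5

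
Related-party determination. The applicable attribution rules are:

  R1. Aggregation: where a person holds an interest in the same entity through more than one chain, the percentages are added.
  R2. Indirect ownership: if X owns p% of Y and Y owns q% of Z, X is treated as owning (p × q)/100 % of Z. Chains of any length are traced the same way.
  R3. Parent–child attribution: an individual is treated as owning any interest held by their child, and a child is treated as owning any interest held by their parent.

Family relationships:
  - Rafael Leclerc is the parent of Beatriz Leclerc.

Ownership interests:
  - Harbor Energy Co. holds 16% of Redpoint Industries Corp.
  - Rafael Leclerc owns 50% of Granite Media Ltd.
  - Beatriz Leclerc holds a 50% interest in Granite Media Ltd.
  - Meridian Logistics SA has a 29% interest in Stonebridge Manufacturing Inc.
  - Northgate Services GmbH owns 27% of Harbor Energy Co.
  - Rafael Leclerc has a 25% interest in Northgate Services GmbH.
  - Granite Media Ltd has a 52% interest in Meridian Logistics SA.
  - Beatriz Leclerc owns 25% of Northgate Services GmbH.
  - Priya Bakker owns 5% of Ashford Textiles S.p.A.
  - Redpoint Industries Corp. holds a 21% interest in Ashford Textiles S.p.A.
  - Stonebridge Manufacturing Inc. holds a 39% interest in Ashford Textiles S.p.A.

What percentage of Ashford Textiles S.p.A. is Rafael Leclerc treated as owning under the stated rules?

By parent–child attribution (R3), Rafael Leclerc is treated as also owning Beatriz Leclerc's interest in Northgate Services GmbH, giving 25% + 25% = 50%.
By parent–child attribution (R3), Rafael Leclerc is treated as also owning Beatriz Leclerc's interest in Granite Media Ltd, giving 50% + 50% = 100%.
Chain via Northgate Services GmbH → Harbor Energy Co. → Redpoint Industries Corp. (R2): 50% × 27% × 16% × 21% = 0.4536% of Ashford Textiles S.p.A.
Chain via Granite Media Ltd → Meridian Logistics SA → Stonebridge Manufacturing Inc. (R2): 100% × 52% × 29% × 39% = 5.8812% of Ashford Textiles S.p.A.
Aggregating (R1): 0.4536% + 5.8812% = 6.3348%.

6.3348%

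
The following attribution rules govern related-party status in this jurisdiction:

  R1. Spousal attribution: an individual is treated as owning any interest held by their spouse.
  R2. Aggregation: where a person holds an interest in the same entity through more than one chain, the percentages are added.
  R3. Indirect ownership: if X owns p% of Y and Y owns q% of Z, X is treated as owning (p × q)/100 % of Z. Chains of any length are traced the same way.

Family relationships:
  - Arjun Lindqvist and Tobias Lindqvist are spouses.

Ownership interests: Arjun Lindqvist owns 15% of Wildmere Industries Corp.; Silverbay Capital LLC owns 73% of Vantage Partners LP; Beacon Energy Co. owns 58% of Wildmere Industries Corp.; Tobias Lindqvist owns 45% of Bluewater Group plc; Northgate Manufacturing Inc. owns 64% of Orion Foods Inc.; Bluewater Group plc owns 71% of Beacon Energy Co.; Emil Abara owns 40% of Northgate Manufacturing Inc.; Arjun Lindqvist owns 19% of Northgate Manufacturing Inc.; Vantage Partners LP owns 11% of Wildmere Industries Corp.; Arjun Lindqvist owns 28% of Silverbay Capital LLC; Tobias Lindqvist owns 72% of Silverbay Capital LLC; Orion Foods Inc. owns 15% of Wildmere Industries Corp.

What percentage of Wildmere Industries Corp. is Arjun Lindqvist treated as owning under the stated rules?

43.385%

By spousal attribution (R1), Arjun Lindqvist is treated as also owning Tobias Lindqvist's interest in Silverbay Capital LLC, giving 28% + 72% = 100%.
By spousal attribution (R1), Arjun Lindqvist is treated as owning Tobias Lindqvist's 45% interest in Bluewater Group plc.
Chain via Silverbay Capital LLC → Vantage Partners LP (R3): 100% × 73% × 11% = 8.03% of Wildmere Industries Corp.
Chain via Northgate Manufacturing Inc. → Orion Foods Inc. (R3): 19% × 64% × 15% = 1.824% of Wildmere Industries Corp.
Direct interest in Wildmere Industries Corp: 15%.
Chain via Bluewater Group plc → Beacon Energy Co. (R3): 45% × 71% × 58% = 18.531% of Wildmere Industries Corp.
Aggregating (R2): 8.03% + 1.824% + 15% + 18.531% = 43.385%.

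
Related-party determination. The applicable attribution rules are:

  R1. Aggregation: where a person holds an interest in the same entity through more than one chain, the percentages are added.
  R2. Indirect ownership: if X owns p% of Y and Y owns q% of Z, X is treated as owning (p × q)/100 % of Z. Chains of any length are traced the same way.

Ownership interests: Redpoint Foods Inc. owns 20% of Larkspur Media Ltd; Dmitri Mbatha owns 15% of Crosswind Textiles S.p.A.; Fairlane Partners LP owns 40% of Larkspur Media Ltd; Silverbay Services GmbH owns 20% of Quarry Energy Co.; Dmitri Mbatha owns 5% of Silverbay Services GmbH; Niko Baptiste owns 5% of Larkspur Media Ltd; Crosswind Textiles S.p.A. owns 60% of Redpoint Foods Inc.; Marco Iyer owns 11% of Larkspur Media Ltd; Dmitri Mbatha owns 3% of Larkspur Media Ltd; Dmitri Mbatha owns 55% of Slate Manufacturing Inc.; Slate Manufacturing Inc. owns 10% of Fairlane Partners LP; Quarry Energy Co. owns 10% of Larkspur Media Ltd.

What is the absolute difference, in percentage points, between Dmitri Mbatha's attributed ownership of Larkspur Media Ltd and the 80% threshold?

72.9

Chain via Slate Manufacturing Inc. → Fairlane Partners LP (R2): 55% × 10% × 40% = 2.2% of Larkspur Media Ltd.
Chain via Silverbay Services GmbH → Quarry Energy Co. (R2): 5% × 20% × 10% = 0.1% of Larkspur Media Ltd.
Chain via Crosswind Textiles S.p.A. → Redpoint Foods Inc. (R2): 15% × 60% × 20% = 1.8% of Larkspur Media Ltd.
Direct interest in Larkspur Media Ltd: 3%.
Aggregating (R1): 2.2% + 0.1% + 1.8% + 3% = 7.1%.
7.1% falls short of the 80% threshold by 72.9 percentage points.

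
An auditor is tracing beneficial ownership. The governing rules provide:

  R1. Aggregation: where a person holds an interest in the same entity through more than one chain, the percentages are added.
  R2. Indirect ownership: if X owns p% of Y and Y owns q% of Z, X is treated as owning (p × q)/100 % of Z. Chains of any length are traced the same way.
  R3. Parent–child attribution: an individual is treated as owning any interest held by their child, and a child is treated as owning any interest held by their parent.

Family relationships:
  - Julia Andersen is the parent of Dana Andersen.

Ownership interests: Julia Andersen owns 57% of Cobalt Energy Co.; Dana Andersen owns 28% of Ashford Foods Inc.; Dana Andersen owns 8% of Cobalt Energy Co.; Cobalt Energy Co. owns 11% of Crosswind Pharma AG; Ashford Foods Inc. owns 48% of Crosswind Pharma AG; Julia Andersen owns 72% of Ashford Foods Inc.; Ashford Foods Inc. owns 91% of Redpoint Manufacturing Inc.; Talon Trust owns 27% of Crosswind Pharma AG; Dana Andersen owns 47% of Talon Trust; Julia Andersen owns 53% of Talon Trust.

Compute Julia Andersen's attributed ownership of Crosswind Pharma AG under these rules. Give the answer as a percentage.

By parent–child attribution (R3), Julia Andersen is treated as also owning Dana Andersen's interest in Talon Trust, giving 53% + 47% = 100%.
By parent–child attribution (R3), Julia Andersen is treated as also owning Dana Andersen's interest in Ashford Foods Inc, giving 72% + 28% = 100%.
By parent–child attribution (R3), Julia Andersen is treated as also owning Dana Andersen's interest in Cobalt Energy Co, giving 57% + 8% = 65%.
Chain via Talon Trust (R2): 100% × 27% = 27% of Crosswind Pharma AG.
Chain via Ashford Foods Inc. (R2): 100% × 48% = 48% of Crosswind Pharma AG.
Chain via Cobalt Energy Co. (R2): 65% × 11% = 7.15% of Crosswind Pharma AG.
Aggregating (R1): 27% + 48% + 7.15% = 82.15%.

82.15%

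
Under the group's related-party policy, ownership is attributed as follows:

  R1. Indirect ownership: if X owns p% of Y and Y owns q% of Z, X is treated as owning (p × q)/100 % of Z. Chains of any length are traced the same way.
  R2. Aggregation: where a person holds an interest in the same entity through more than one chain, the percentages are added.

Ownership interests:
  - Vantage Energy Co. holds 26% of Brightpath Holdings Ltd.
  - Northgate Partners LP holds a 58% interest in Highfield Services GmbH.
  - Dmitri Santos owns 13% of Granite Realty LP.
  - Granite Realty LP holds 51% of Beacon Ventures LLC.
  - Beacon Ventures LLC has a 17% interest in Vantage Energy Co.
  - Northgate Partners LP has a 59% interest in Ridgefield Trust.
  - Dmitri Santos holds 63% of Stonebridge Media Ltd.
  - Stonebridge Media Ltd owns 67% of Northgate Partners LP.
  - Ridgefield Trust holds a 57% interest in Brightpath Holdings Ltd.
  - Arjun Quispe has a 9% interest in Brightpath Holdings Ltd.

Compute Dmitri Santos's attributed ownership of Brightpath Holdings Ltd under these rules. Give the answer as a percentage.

14.488269%

Chain via Granite Realty LP → Beacon Ventures LLC → Vantage Energy Co. (R1): 13% × 51% × 17% × 26% = 0.293046% of Brightpath Holdings Ltd.
Chain via Stonebridge Media Ltd → Northgate Partners LP → Ridgefield Trust (R1): 63% × 67% × 59% × 57% = 14.195223% of Brightpath Holdings Ltd.
Aggregating (R2): 0.293046% + 14.195223% = 14.488269%.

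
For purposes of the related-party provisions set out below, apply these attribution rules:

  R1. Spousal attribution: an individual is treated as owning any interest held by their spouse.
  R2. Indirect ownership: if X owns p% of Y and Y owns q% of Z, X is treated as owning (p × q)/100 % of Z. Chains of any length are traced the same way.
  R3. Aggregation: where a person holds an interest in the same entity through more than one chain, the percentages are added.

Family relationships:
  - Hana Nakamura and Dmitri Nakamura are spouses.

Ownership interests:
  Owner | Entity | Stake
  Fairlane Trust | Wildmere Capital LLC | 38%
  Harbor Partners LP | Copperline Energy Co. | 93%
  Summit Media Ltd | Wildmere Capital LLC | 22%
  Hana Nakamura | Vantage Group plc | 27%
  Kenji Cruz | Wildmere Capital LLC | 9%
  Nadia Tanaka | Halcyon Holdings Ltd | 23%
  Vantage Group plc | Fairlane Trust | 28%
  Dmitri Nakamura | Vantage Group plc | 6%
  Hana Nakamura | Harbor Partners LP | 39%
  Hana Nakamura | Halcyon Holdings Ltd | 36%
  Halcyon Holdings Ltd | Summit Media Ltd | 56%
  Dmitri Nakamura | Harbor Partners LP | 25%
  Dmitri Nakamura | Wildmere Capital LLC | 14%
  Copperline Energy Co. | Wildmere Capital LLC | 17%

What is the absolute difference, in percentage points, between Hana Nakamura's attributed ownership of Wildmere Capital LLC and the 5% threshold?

27.0648

By spousal attribution (R1), Hana Nakamura is treated as also owning Dmitri Nakamura's interest in Vantage Group plc, giving 27% + 6% = 33%.
By spousal attribution (R1), Hana Nakamura is treated as also owning Dmitri Nakamura's interest in Harbor Partners LP, giving 39% + 25% = 64%.
By spousal attribution (R1), Hana Nakamura is treated as owning Dmitri Nakamura's 14% interest in Wildmere Capital LLC.
Chain via Vantage Group plc → Fairlane Trust (R2): 33% × 28% × 38% = 3.5112% of Wildmere Capital LLC.
Chain via Halcyon Holdings Ltd → Summit Media Ltd (R2): 36% × 56% × 22% = 4.4352% of Wildmere Capital LLC.
Chain via Harbor Partners LP → Copperline Energy Co. (R2): 64% × 93% × 17% = 10.1184% of Wildmere Capital LLC.
Direct interest in Wildmere Capital LLC: 14%.
Aggregating (R3): 3.5112% + 4.4352% + 10.1184% + 14% = 32.0648%.
32.0648% exceeds the 5% threshold by 27.0648 percentage points.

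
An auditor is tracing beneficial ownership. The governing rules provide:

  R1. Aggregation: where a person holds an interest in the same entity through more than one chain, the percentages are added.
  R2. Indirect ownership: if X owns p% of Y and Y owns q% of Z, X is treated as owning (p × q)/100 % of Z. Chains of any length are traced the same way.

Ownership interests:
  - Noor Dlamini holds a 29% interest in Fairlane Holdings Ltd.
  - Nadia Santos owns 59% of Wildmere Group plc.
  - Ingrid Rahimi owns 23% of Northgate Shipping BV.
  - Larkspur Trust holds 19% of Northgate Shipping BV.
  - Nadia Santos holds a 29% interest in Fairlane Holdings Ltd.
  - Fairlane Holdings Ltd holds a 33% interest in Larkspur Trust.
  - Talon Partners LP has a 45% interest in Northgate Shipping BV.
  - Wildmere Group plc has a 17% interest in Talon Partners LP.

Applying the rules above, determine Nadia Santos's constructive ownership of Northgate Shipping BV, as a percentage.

Chain via Wildmere Group plc → Talon Partners LP (R2): 59% × 17% × 45% = 4.5135% of Northgate Shipping BV.
Chain via Fairlane Holdings Ltd → Larkspur Trust (R2): 29% × 33% × 19% = 1.8183% of Northgate Shipping BV.
Aggregating (R1): 4.5135% + 1.8183% = 6.3318%.

6.3318%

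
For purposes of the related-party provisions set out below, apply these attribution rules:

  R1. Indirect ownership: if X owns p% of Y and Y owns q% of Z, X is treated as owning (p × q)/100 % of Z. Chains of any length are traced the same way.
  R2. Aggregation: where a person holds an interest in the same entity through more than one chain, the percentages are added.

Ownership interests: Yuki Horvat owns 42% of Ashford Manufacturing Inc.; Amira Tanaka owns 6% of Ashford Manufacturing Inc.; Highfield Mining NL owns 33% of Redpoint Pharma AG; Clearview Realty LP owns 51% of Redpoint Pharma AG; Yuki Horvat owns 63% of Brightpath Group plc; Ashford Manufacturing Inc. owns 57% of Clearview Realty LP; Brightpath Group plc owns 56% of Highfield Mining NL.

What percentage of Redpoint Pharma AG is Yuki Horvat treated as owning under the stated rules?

23.8518%

Chain via Ashford Manufacturing Inc. → Clearview Realty LP (R1): 42% × 57% × 51% = 12.2094% of Redpoint Pharma AG.
Chain via Brightpath Group plc → Highfield Mining NL (R1): 63% × 56% × 33% = 11.6424% of Redpoint Pharma AG.
Aggregating (R2): 12.2094% + 11.6424% = 23.8518%.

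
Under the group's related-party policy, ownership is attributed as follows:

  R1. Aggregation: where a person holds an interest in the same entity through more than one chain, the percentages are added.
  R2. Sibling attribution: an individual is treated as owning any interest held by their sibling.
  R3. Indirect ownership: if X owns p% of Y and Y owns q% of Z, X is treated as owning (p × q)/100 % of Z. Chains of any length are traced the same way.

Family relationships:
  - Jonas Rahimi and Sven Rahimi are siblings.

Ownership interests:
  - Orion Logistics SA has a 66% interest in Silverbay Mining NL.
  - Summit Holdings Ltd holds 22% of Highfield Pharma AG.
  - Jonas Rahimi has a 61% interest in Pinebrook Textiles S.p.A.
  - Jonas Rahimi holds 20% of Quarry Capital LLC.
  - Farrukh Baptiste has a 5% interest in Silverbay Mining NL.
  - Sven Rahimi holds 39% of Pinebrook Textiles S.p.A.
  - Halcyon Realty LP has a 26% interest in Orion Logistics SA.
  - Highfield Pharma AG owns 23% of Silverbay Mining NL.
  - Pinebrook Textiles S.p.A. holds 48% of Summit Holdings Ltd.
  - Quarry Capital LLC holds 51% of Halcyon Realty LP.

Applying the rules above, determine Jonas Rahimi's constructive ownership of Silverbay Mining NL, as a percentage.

By sibling attribution (R2), Jonas Rahimi is treated as also owning Sven Rahimi's interest in Pinebrook Textiles S.p.A, giving 61% + 39% = 100%.
Chain via Quarry Capital LLC → Halcyon Realty LP → Orion Logistics SA (R3): 20% × 51% × 26% × 66% = 1.75032% of Silverbay Mining NL.
Chain via Pinebrook Textiles S.p.A. → Summit Holdings Ltd → Highfield Pharma AG (R3): 100% × 48% × 22% × 23% = 2.4288% of Silverbay Mining NL.
Aggregating (R1): 1.75032% + 2.4288% = 4.17912%.

4.17912%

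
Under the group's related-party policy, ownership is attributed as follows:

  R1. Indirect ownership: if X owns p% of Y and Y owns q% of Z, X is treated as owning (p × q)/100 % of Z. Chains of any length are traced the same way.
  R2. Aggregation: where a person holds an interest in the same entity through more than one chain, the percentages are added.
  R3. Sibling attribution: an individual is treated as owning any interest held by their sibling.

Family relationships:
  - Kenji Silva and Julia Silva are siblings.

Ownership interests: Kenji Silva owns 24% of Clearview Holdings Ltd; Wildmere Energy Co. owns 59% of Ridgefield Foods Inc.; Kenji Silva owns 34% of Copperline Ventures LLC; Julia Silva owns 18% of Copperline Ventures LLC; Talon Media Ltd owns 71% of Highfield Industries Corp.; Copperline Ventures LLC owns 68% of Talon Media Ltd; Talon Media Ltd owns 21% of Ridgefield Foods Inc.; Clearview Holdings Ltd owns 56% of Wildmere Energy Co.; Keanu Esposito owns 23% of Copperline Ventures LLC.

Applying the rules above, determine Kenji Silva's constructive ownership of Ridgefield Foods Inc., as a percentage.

15.3552%

By sibling attribution (R3), Kenji Silva is treated as also owning Julia Silva's interest in Copperline Ventures LLC, giving 34% + 18% = 52%.
Chain via Clearview Holdings Ltd → Wildmere Energy Co. (R1): 24% × 56% × 59% = 7.9296% of Ridgefield Foods Inc.
Chain via Copperline Ventures LLC → Talon Media Ltd (R1): 52% × 68% × 21% = 7.4256% of Ridgefield Foods Inc.
Aggregating (R2): 7.9296% + 7.4256% = 15.3552%.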